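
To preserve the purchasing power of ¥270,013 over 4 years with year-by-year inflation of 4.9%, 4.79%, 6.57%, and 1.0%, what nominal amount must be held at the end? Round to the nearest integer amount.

Cumulative price-level factor: 1.049 × 1.0479 × 1.0657 × 1.010 ≈ 1.1831823108.
The nominal amount required is ¥270,013 scaled up by that factor.

¥319,475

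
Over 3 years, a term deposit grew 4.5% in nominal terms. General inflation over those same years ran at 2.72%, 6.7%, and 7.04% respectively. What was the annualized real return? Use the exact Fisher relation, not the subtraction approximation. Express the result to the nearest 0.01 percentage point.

-3.78%

Cumulative inflation factor: 1.0272 × 1.067 × 1.0704 ≈ 1.17318.
Nominal growth factor: 1.04500. Real growth factor = 1.04500 / 1.17318 ≈ 0.89074.
Annualized: 0.89074^(1/3) − 1 ≈ -0.03783.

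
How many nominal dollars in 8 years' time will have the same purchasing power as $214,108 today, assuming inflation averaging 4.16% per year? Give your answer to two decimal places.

$296,647.48

Cumulative price-level factor: (1+4.16%)^8 ≈ 1.3855039549.
Multiplying $214,108 by the price-level factor gives the future nominal sum.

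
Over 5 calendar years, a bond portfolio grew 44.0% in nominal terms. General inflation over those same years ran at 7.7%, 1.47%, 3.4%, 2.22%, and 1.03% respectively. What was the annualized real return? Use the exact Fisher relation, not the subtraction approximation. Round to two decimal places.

4.29%

Cumulative inflation factor: 1.077 × 1.0147 × 1.034 × 1.0222 × 1.0103 ≈ 1.16697.
Nominal growth factor: 1.44000. Real growth factor = 1.44000 / 1.16697 ≈ 1.23396.
Annualized: 1.23396^(1/5) − 1 ≈ 0.04294.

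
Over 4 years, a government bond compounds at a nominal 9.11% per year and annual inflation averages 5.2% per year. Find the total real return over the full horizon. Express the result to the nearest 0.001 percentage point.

The annual real rate is (1+9.11%)/(1+5.2%) − 1 = 3.7167%.
Compounded over 4 years: (1 + 0.037167)^4 − 1 ≈ 0.15716.

15.716%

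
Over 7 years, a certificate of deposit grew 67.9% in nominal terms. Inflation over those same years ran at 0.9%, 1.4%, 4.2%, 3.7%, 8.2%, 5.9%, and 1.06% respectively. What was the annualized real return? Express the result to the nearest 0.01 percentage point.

3.95%

Cumulative inflation factor: 1.009 × 1.014 × 1.042 × 1.037 × 1.082 × 1.059 × 1.0106 ≈ 1.28020.
Nominal growth factor: 1.67900. Real growth factor = 1.67900 / 1.28020 ≈ 1.31151.
Annualized: 1.31151^(1/7) − 1 ≈ 0.03950.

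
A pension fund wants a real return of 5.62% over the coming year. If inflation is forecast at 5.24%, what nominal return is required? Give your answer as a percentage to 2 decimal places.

11.15%

By the Fisher equation, 1 + r_nom = (1 + 5.62%)(1 + 5.24%) = 1.0562 × 1.0524 = 1.11154488.
So r_nom = 11.154488%.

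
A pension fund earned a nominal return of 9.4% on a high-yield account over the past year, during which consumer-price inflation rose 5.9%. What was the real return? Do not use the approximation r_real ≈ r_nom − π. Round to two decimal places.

3.31%

Real return via the Fisher equation: (1 + 9.4%)/(1 + 5.9%) − 1 = 1.094/1.059 − 1 ≈ 0.03305.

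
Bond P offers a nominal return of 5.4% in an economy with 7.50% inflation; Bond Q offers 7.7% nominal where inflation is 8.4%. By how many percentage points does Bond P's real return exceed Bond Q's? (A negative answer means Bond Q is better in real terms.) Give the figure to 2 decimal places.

Bond P real return: 1.054/1.0750 − 1 = -1.953%.
Bond Q real return: 1.077/1.084 − 1 = -0.646%.
Difference: -1.953 − (-0.646) = -1.307 pp.

-1.31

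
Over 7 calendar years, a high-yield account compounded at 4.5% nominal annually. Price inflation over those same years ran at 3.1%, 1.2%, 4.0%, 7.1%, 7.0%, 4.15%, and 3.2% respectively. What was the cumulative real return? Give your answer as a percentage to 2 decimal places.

Cumulative inflation factor: 1.031 × 1.012 × 1.040 × 1.071 × 1.070 × 1.0415 × 1.032 ≈ 1.33655.
Nominal growth factor: 1.36086. Real growth factor = 1.36086 / 1.33655 ≈ 1.01819.
Total real return ≈ 1.8191%.

1.82%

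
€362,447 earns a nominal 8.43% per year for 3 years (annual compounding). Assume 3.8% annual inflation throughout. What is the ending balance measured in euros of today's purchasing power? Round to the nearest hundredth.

€413,143.40

Nominal value at maturity: €362,447 × (1 + 8.43%)^3 ≈ €462,054.16.
Price-level factor over 3 years: (1 + 3.8%)^3 = 1.118386872.
The maturity value deflated by that factor is the answer in today's purchasing power.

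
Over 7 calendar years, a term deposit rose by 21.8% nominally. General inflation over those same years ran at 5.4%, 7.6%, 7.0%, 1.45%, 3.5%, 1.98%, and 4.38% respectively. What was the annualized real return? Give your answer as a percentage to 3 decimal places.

-1.525%

Cumulative inflation factor: 1.054 × 1.076 × 1.070 × 1.0145 × 1.035 × 1.0198 × 1.0438 ≈ 1.35632.
Nominal growth factor: 1.21800. Real growth factor = 1.21800 / 1.35632 ≈ 0.89802.
Annualized: 0.89802^(1/7) − 1 ≈ -0.01525.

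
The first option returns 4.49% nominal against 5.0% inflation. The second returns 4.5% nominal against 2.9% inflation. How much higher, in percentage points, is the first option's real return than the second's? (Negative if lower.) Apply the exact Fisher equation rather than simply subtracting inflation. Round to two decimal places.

The first option real return: 1.0449/1.050 − 1 = -0.486%.
The second real return: 1.045/1.029 − 1 = 1.555%.
Difference: -0.486 − 1.555 = -2.041 pp.

-2.04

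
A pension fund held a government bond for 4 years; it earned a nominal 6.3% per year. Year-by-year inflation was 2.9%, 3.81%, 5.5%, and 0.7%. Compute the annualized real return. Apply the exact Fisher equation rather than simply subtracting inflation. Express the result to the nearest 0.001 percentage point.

Cumulative inflation factor: 1.029 × 1.0381 × 1.055 × 1.007 ≈ 1.13484.
Nominal growth factor: 1.27683. Real growth factor = 1.27683 / 1.13484 ≈ 1.12511.
Annualized: 1.12511^(1/4) − 1 ≈ 0.02991.

2.991%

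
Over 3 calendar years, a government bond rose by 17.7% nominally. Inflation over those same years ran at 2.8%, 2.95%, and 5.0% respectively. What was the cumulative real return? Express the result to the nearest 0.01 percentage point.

Cumulative inflation factor: 1.028 × 1.0295 × 1.050 ≈ 1.11124.
Nominal growth factor: 1.17700. Real growth factor = 1.17700 / 1.11124 ≈ 1.05917.
Total real return ≈ 5.9175%.

5.92%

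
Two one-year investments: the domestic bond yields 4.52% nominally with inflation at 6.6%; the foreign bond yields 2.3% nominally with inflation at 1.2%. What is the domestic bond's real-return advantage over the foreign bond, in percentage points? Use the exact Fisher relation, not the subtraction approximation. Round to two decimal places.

-3.04

The domestic bond real return: 1.0452/1.066 − 1 = -1.951%.
The foreign bond real return: 1.023/1.012 − 1 = 1.087%.
Difference: -1.951 − 1.087 = -3.038 pp.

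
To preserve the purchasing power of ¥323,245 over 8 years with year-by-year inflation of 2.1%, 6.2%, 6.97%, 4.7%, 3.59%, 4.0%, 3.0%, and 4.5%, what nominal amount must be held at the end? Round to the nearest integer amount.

Cumulative price-level factor: 1.021 × 1.062 × 1.0697 × 1.047 × 1.0359 × 1.040 × 1.030 × 1.045 ≈ 1.4081976779.
Multiplying ¥323,245 by the price-level factor gives the future nominal sum.

¥455,193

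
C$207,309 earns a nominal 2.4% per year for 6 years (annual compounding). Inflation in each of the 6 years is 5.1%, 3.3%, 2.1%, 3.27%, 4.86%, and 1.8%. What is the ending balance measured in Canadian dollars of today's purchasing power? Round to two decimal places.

Nominal value at maturity: C$207,309 × (1 + 2.4%)^6 ≈ C$239,011.00.
Price-level factor over 6 years: 1.051 × 1.033 × 1.021 × 1.0327 × 1.0486 × 1.018 ≈ 1.2219701242.
Dividing the nominal maturity value by the price-level factor gives the value in today's money.

C$195,594.80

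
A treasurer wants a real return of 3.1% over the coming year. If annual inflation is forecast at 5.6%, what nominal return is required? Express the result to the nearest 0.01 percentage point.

By the Fisher equation, 1 + r_nom = (1 + 3.1%)(1 + 5.6%) = 1.031 × 1.056 = 1.088736.
So r_nom = 8.8736%.

8.87%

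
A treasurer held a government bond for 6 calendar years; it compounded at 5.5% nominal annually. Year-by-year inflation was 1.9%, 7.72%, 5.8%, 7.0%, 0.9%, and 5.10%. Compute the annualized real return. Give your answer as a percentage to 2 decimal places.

0.76%

Cumulative inflation factor: 1.019 × 1.0772 × 1.058 × 1.070 × 1.009 × 1.0510 ≈ 1.31775.
Nominal growth factor: 1.37884. Real growth factor = 1.37884 / 1.31775 ≈ 1.04636.
Annualized: 1.04636^(1/6) − 1 ≈ 0.00758.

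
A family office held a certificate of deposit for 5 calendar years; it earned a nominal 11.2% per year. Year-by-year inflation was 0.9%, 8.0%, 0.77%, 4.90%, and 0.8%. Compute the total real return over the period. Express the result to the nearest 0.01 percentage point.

46.43%

Cumulative inflation factor: 1.009 × 1.080 × 1.0077 × 1.0490 × 1.008 ≈ 1.16113.
Nominal growth factor: 1.70029. Real growth factor = 1.70029 / 1.16113 ≈ 1.46434.
Total real return ≈ 46.4339%.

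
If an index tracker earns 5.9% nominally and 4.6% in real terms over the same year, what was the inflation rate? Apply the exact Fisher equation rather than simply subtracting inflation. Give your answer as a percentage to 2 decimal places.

From (1+r_nom) = (1+r_real)(1+π), we get 1+π = (1 + 5.9%)/(1 + 4.6%) = 1.059/1.046 ≈ 1.01243.
So π ≈ 1.2428%.

1.24%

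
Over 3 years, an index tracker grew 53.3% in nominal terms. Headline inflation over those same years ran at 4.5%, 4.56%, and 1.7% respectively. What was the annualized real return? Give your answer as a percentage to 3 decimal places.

Cumulative inflation factor: 1.045 × 1.0456 × 1.017 ≈ 1.11123.
Nominal growth factor: 1.53300. Real growth factor = 1.53300 / 1.11123 ≈ 1.37956.
Annualized: 1.37956^(1/3) − 1 ≈ 0.11322.

11.322%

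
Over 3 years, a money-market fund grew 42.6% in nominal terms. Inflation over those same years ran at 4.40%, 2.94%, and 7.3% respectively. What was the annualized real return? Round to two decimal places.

Cumulative inflation factor: 1.0440 × 1.0294 × 1.073 ≈ 1.15315.
Nominal growth factor: 1.42600. Real growth factor = 1.42600 / 1.15315 ≈ 1.23662.
Annualized: 1.23662^(1/3) − 1 ≈ 0.07336.

7.34%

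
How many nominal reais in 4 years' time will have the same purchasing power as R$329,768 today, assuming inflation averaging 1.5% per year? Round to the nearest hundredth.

R$350,003.74

Cumulative price-level factor: (1+1.5%)^4 ≈ 1.0613635506.
Multiplying R$329,768 by the price-level factor gives the future nominal sum.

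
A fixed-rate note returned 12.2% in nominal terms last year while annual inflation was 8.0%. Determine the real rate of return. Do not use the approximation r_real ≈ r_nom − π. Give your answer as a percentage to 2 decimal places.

3.89%

Real return via the Fisher equation: (1 + 12.2%)/(1 + 8.0%) − 1 = 1.122/1.080 − 1 ≈ 0.03889.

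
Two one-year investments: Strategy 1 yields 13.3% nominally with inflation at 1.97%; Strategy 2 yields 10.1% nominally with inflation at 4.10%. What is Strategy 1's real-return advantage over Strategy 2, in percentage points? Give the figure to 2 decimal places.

Strategy 1 real return: 1.133/1.0197 − 1 = 11.111%.
Strategy 2 real return: 1.101/1.0410 − 1 = 5.764%.
Difference: 11.111 − 5.764 = 5.347 pp.

5.35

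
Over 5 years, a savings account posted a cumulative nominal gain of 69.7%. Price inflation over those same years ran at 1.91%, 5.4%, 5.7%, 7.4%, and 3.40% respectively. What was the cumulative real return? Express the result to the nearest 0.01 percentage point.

Cumulative inflation factor: 1.0191 × 1.054 × 1.057 × 1.074 × 1.0340 ≈ 1.26083.
Nominal growth factor: 1.69700. Real growth factor = 1.69700 / 1.26083 ≈ 1.34594.
Total real return ≈ 34.5937%.

34.59%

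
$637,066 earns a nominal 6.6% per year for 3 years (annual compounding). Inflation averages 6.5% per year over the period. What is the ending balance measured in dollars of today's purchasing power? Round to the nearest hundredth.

Nominal value at maturity: $637,066 × (1 + 6.6%)^3 ≈ $771,713.40.
Price-level factor over 3 years: (1 + 6.5%)^3 = 1.207949625.
The maturity value deflated by that factor is the answer in today's purchasing power.

$638,862.24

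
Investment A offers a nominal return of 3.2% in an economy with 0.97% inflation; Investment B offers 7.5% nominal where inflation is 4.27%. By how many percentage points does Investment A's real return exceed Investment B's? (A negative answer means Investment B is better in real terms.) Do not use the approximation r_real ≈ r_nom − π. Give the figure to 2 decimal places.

Investment A real return: 1.032/1.0097 − 1 = 2.209%.
Investment B real return: 1.075/1.0427 − 1 = 3.098%.
Difference: 2.209 − 3.098 = -0.889 pp.

-0.89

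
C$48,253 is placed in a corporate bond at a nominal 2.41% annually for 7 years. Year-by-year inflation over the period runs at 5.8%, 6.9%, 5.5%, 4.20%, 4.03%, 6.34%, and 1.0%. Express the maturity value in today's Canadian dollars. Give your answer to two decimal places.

C$41,035.59

Nominal value at maturity: C$48,253 × (1 + 2.41%)^7 ≈ C$57,006.04.
Price-level factor over 7 years: 1.058 × 1.069 × 1.055 × 1.0420 × 1.0403 × 1.0634 × 1.010 ≈ 1.3891853022.
The maturity value deflated by that factor is the answer in today's purchasing power.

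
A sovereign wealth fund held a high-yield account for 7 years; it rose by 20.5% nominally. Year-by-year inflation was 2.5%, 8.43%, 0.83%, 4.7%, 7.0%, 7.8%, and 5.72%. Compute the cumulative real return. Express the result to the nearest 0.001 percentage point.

-15.780%

Cumulative inflation factor: 1.025 × 1.0843 × 1.0083 × 1.047 × 1.070 × 1.078 × 1.0572 ≈ 1.43077.
Nominal growth factor: 1.20500. Real growth factor = 1.20500 / 1.43077 ≈ 0.84220.
Total real return ≈ -15.7795%.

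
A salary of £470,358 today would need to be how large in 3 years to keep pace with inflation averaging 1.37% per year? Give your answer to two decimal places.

£489,955.77

Cumulative price-level factor: (1+1.37%)^3 ≈ 1.0416656414.
The nominal amount required is £470,358 scaled up by that factor.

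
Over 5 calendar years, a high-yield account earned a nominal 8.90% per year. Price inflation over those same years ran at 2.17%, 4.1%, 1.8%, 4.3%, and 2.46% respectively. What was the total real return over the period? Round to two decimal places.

32.37%

Cumulative inflation factor: 1.0217 × 1.041 × 1.018 × 1.043 × 1.0246 ≈ 1.15707.
Nominal growth factor: 1.53158. Real growth factor = 1.53158 / 1.15707 ≈ 1.32367.
Total real return ≈ 32.3667%.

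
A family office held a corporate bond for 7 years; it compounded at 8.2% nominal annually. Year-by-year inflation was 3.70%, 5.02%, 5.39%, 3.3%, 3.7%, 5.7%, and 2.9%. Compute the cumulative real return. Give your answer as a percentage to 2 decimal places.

29.83%

Cumulative inflation factor: 1.0370 × 1.0502 × 1.0539 × 1.033 × 1.037 × 1.057 × 1.029 ≈ 1.33727.
Nominal growth factor: 1.73616. Real growth factor = 1.73616 / 1.33727 ≈ 1.29829.
Total real return ≈ 29.8289%.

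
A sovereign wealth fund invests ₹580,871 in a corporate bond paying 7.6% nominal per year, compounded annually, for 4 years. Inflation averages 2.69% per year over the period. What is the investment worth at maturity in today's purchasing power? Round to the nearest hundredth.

Nominal value at maturity: ₹580,871 × (1 + 7.6%)^4 ≈ ₹778,625.78.
Price-level factor over 4 years: (1 + 2.69%)^4 ≈ 1.1120200440.
The maturity value deflated by that factor is the answer in today's purchasing power.

₹700,190.42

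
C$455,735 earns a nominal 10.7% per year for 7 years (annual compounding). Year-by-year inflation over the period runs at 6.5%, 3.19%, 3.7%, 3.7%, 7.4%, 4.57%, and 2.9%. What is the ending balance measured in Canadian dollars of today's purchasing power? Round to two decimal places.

C$679,789.16

Nominal value at maturity: C$455,735 × (1 + 10.7%)^7 ≈ C$928,422.66.
Price-level factor over 7 years: 1.065 × 1.0319 × 1.037 × 1.037 × 1.074 × 1.0457 × 1.029 ≈ 1.3657509056.
Dividing the nominal maturity value by the price-level factor gives the value in today's money.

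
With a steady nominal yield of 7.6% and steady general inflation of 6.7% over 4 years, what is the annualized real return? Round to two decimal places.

With constant rates the annual real return is the same each year: (1+7.6%)/(1+6.7%) − 1 = 0.00843.

0.84%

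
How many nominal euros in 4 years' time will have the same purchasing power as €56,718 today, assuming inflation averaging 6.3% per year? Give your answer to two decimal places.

Cumulative price-level factor: (1+6.3%)^4 ≈ 1.2768299410.
Multiplying €56,718 by the price-level factor gives the future nominal sum.

€72,419.24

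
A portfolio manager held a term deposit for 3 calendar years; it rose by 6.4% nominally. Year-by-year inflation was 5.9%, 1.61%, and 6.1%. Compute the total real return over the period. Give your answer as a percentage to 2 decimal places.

Cumulative inflation factor: 1.059 × 1.0161 × 1.061 ≈ 1.14169.
Nominal growth factor: 1.06400. Real growth factor = 1.06400 / 1.14169 ≈ 0.93195.
Total real return ≈ -6.8047%.

-6.80%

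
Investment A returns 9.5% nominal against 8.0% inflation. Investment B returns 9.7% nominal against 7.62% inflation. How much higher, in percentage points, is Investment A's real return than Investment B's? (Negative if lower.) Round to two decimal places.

-0.54

Investment A real return: 1.095/1.080 − 1 = 1.389%.
Investment B real return: 1.097/1.0762 − 1 = 1.933%.
Difference: 1.389 − 1.933 = -0.544 pp.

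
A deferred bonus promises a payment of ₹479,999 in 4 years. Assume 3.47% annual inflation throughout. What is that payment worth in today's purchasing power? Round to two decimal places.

₹418,776.73

Price-level factor over 4 years: (1 + 3.47%)^4 ≈ 1.1461931175.
Purchasing power today: ₹479,999 divided by that factor.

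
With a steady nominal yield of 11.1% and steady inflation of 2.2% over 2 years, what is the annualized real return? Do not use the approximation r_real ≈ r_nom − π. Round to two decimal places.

With constant rates the annual real return is the same each year: (1+11.1%)/(1+2.2%) − 1 = 0.08708.

8.71%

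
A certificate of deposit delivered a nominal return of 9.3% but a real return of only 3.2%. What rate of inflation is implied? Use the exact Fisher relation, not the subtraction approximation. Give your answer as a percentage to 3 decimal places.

5.911%

From (1+r_nom) = (1+r_real)(1+π), we get 1+π = (1 + 9.3%)/(1 + 3.2%) = 1.093/1.032 ≈ 1.05911.
So π ≈ 5.9109%.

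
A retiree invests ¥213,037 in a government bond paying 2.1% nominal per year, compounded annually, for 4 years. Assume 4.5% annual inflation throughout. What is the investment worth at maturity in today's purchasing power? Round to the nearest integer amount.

¥194,130

Nominal value at maturity: ¥213,037 × (1 + 2.1%)^4 ≈ ¥231,504.
Price-level factor over 4 years: (1 + 4.5%)^4 ≈ 1.1925186006.
Dividing the nominal maturity value by the price-level factor gives the value in today's money.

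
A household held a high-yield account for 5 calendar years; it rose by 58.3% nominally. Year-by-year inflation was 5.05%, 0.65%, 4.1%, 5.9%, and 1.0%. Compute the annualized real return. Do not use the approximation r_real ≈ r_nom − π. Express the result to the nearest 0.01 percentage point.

Cumulative inflation factor: 1.0505 × 1.0065 × 1.041 × 1.059 × 1.010 ≈ 1.17727.
Nominal growth factor: 1.58300. Real growth factor = 1.58300 / 1.17727 ≈ 1.34463.
Annualized: 1.34463^(1/5) − 1 ≈ 0.06101.

6.10%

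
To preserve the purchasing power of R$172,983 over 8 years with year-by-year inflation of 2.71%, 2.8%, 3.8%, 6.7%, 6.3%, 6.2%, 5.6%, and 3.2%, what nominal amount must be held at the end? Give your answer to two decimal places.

Cumulative price-level factor: 1.0271 × 1.028 × 1.038 × 1.067 × 1.063 × 1.062 × 1.056 × 1.032 ≈ 1.4386959252.
Multiplying R$172,983 by the price-level factor gives the future nominal sum.

R$248,869.94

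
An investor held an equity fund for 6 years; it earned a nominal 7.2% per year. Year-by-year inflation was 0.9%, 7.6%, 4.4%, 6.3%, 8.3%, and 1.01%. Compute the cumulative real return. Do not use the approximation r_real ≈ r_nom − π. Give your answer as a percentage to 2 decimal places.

15.14%

Cumulative inflation factor: 1.009 × 1.076 × 1.044 × 1.063 × 1.083 × 1.0101 ≈ 1.31804.
Nominal growth factor: 1.51764. Real growth factor = 1.51764 / 1.31804 ≈ 1.15143.
Total real return ≈ 15.1433%.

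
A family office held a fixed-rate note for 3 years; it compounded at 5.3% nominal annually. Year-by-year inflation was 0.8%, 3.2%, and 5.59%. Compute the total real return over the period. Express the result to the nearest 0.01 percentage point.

Cumulative inflation factor: 1.008 × 1.032 × 1.0559 ≈ 1.09841.
Nominal growth factor: 1.16758. Real growth factor = 1.16758 / 1.09841 ≈ 1.06297.
Total real return ≈ 6.2973%.

6.30%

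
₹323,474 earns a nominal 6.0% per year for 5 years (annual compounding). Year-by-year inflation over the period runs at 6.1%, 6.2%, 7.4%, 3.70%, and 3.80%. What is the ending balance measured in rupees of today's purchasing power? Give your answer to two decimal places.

Nominal value at maturity: ₹323,474 × (1 + 6.0%)^5 ≈ ₹432,881.18.
Price-level factor over 5 years: 1.061 × 1.062 × 1.074 × 1.0370 × 1.0380 ≈ 1.3026276485.
The maturity value deflated by that factor is the answer in today's purchasing power.

₹332,313.83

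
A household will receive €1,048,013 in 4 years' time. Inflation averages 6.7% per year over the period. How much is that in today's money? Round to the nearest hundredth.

Price-level factor over 4 years: (1 + 6.7%)^4 ≈ 1.2961572031.
Purchasing power today: €1,048,013 divided by that factor.

€808,553.93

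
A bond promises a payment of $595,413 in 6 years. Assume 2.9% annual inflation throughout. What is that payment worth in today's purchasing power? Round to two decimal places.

Price-level factor over 6 years: (1 + 2.9%)^6 ≈ 1.1871135129.
Purchasing power today: $595,413 divided by that factor.

$501,563.66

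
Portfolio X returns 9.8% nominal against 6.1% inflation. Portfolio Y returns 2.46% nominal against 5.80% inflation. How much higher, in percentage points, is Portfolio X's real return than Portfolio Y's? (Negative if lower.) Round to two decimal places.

6.64

Portfolio X real return: 1.098/1.061 − 1 = 3.487%.
Portfolio Y real return: 1.0246/1.0580 − 1 = -3.157%.
Difference: 3.487 − (-3.157) = 6.644 pp.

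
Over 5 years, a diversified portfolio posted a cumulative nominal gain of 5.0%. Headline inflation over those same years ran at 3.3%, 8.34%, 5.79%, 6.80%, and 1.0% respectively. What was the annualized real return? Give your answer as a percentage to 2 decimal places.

-3.84%

Cumulative inflation factor: 1.033 × 1.0834 × 1.0579 × 1.0680 × 1.010 ≈ 1.27710.
Nominal growth factor: 1.05000. Real growth factor = 1.05000 / 1.27710 ≈ 0.82217.
Annualized: 0.82217^(1/5) − 1 ≈ -0.03840.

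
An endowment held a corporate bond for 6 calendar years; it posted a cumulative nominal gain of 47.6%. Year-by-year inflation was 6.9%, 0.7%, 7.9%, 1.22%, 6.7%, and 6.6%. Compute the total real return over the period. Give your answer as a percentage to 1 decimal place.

Cumulative inflation factor: 1.069 × 1.007 × 1.079 × 1.0122 × 1.067 × 1.066 ≈ 1.33726.
Nominal growth factor: 1.47600. Real growth factor = 1.47600 / 1.33726 ≈ 1.10375.
Total real return ≈ 10.3748%.

10.4%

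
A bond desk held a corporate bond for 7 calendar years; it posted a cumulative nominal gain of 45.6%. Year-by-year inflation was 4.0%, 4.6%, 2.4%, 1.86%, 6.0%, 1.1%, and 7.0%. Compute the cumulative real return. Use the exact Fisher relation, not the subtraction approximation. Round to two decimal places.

Cumulative inflation factor: 1.040 × 1.046 × 1.024 × 1.0186 × 1.060 × 1.011 × 1.070 ≈ 1.30110.
Nominal growth factor: 1.45600. Real growth factor = 1.45600 / 1.30110 ≈ 1.11906.
Total real return ≈ 11.9056%.

11.91%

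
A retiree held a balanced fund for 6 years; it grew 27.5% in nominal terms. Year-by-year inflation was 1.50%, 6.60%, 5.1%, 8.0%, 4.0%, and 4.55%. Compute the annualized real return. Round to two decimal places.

-0.77%

Cumulative inflation factor: 1.0150 × 1.0660 × 1.051 × 1.080 × 1.040 × 1.0455 ≈ 1.33539.
Nominal growth factor: 1.27500. Real growth factor = 1.27500 / 1.33539 ≈ 0.95478.
Annualized: 0.95478^(1/6) − 1 ≈ -0.00768.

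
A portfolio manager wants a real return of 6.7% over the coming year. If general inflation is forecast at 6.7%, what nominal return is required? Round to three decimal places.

13.849%

By the Fisher equation, 1 + r_nom = (1 + 6.7%)(1 + 6.7%) = 1.067 × 1.067 = 1.138489.
So r_nom = 13.8489%.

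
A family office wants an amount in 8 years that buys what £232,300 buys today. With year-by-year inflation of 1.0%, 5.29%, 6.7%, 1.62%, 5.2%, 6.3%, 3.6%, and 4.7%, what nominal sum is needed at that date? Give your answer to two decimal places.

Cumulative price-level factor: 1.010 × 1.0529 × 1.067 × 1.0162 × 1.052 × 1.063 × 1.036 × 1.047 ≈ 1.3986451732.
The nominal amount required is £232,300 scaled up by that factor.

£324,905.27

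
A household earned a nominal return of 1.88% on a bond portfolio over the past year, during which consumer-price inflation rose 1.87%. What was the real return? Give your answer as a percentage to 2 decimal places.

0.01%

Real return via the Fisher equation: (1 + 1.88%)/(1 + 1.87%) − 1 = 1.0188/1.0187 − 1 ≈ 0.00010.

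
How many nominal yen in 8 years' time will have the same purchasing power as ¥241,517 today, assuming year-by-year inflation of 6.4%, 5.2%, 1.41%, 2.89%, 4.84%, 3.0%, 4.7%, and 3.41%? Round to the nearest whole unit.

Cumulative price-level factor: 1.064 × 1.052 × 1.0141 × 1.0289 × 1.0484 × 1.030 × 1.047 × 1.0341 ≈ 1.3654782111.
The nominal amount required is ¥241,517 scaled up by that factor.

¥329,786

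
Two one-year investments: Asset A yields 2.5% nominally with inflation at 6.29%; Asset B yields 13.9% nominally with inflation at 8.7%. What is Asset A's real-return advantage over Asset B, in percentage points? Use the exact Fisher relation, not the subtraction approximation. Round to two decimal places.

Asset A real return: 1.025/1.0629 − 1 = -3.566%.
Asset B real return: 1.139/1.087 − 1 = 4.784%.
Difference: -3.566 − 4.784 = -8.350 pp.

-8.35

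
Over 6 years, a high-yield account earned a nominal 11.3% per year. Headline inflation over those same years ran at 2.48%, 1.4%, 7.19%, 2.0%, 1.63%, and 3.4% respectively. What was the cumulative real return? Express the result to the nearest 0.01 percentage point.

Cumulative inflation factor: 1.0248 × 1.014 × 1.0719 × 1.020 × 1.0163 × 1.034 ≈ 1.19392.
Nominal growth factor: 1.90095. Real growth factor = 1.90095 / 1.19392 ≈ 1.59220.
Total real return ≈ 59.2198%.

59.22%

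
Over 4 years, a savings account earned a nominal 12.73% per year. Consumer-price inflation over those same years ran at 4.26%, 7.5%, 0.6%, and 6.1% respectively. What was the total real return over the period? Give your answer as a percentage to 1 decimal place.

Cumulative inflation factor: 1.0426 × 1.075 × 1.006 × 1.061 ≈ 1.19630.
Nominal growth factor: 1.61495. Real growth factor = 1.61495 / 1.19630 ≈ 1.34995.
Total real return ≈ 34.9952%.

35.0%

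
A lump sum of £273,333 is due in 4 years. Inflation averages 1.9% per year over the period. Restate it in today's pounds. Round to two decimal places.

Price-level factor over 4 years: (1 + 1.9%)^4 ≈ 1.0781935663.
Purchasing power today: £273,333 divided by that factor.

£253,510.14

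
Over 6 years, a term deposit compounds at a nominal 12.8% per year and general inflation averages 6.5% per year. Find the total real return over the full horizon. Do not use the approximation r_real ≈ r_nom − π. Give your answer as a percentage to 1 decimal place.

41.2%

The annual real rate is (1+12.8%)/(1+6.5%) − 1 = 5.9155%.
Compounded over 6 years: (1 + 0.059155)^6 − 1 ≈ 0.41175.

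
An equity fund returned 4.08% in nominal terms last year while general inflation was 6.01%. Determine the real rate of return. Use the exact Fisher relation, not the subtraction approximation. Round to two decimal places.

Real return via the Fisher equation: (1 + 4.08%)/(1 + 6.01%) − 1 = 1.0408/1.0601 − 1 ≈ -0.01821.

-1.82%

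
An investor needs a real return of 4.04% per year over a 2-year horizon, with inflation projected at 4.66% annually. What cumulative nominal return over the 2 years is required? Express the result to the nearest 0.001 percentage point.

Required annual nominal rate: (1+4.04%)(1+4.66%) − 1 = 8.888264%.
Cumulative over 2 years: (1 + 0.08888264)^2 − 1 ≈ 0.18567.

18.567%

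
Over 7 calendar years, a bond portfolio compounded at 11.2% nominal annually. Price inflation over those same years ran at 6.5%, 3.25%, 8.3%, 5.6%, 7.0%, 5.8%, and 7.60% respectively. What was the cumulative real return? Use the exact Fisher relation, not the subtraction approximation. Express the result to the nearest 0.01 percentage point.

Cumulative inflation factor: 1.065 × 1.0325 × 1.083 × 1.056 × 1.070 × 1.058 × 1.0760 ≈ 1.53184.
Nominal growth factor: 2.10249. Real growth factor = 2.10249 / 1.53184 ≈ 1.37252.
Total real return ≈ 37.2523%.

37.25%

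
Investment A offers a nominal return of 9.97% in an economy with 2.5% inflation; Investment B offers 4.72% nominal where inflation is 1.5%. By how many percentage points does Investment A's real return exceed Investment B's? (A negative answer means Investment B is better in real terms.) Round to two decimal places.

Investment A real return: 1.0997/1.025 − 1 = 7.288%.
Investment B real return: 1.0472/1.015 − 1 = 3.172%.
Difference: 7.288 − 3.172 = 4.116 pp.

4.12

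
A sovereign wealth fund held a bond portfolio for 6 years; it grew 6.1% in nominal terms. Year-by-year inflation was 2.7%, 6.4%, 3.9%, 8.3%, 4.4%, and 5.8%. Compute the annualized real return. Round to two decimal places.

Cumulative inflation factor: 1.027 × 1.064 × 1.039 × 1.083 × 1.044 × 1.058 ≈ 1.35813.
Nominal growth factor: 1.06100. Real growth factor = 1.06100 / 1.35813 ≈ 0.78122.
Annualized: 0.78122^(1/6) − 1 ≈ -0.04031.

-4.03%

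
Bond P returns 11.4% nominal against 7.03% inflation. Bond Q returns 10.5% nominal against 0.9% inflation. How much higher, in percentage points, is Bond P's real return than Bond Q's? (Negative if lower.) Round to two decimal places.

-5.43

Bond P real return: 1.114/1.0703 − 1 = 4.083%.
Bond Q real return: 1.105/1.009 − 1 = 9.514%.
Difference: 4.083 − 9.514 = -5.431 pp.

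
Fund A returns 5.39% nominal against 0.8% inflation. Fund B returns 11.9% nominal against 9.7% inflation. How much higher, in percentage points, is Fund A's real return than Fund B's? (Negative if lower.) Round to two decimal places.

2.55

Fund A real return: 1.0539/1.008 − 1 = 4.554%.
Fund B real return: 1.119/1.097 − 1 = 2.005%.
Difference: 4.554 − 2.005 = 2.549 pp.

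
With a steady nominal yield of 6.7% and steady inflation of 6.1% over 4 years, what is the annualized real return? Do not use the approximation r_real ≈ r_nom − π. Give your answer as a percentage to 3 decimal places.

With constant rates the annual real return is the same each year: (1+6.7%)/(1+6.1%) − 1 = 0.00566.

0.566%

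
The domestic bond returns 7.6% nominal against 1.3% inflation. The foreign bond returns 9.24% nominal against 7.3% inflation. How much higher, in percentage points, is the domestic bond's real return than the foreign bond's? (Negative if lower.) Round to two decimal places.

4.41

The domestic bond real return: 1.076/1.013 − 1 = 6.219%.
The foreign bond real return: 1.0924/1.073 − 1 = 1.808%.
Difference: 6.219 − 1.808 = 4.411 pp.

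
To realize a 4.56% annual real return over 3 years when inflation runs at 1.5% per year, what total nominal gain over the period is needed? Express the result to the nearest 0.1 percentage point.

19.5%

Required annual nominal rate: (1+4.56%)(1+1.5%) − 1 = 6.1284%.
Cumulative over 3 years: (1 + 0.061284)^3 − 1 ≈ 0.19535.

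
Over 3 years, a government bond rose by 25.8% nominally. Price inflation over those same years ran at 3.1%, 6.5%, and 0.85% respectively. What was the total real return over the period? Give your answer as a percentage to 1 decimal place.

Cumulative inflation factor: 1.031 × 1.065 × 1.0085 ≈ 1.10735.
Nominal growth factor: 1.25800. Real growth factor = 1.25800 / 1.10735 ≈ 1.13605.
Total real return ≈ 13.6047%.

13.6%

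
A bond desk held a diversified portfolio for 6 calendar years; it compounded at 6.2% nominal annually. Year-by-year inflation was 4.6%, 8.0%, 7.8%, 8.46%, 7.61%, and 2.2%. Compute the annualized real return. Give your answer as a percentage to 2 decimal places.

Cumulative inflation factor: 1.046 × 1.080 × 1.078 × 1.0846 × 1.0761 × 1.022 ≈ 1.45260.
Nominal growth factor: 1.43465. Real growth factor = 1.43465 / 1.45260 ≈ 0.98764.
Annualized: 0.98764^(1/6) − 1 ≈ -0.00207.

-0.21%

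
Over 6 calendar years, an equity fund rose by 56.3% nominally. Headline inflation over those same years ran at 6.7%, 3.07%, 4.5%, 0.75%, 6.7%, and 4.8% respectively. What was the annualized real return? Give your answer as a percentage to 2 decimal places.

Cumulative inflation factor: 1.067 × 1.0307 × 1.045 × 1.0075 × 1.067 × 1.048 ≈ 1.29474.
Nominal growth factor: 1.56300. Real growth factor = 1.56300 / 1.29474 ≈ 1.20719.
Annualized: 1.20719^(1/6) − 1 ≈ 0.03188.

3.19%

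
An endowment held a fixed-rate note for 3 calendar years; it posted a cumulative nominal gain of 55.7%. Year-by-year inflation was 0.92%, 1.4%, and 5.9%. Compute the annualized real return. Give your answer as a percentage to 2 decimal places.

Cumulative inflation factor: 1.0092 × 1.014 × 1.059 ≈ 1.08371.
Nominal growth factor: 1.55700. Real growth factor = 1.55700 / 1.08371 ≈ 1.43674.
Annualized: 1.43674^(1/3) − 1 ≈ 0.12839.

12.84%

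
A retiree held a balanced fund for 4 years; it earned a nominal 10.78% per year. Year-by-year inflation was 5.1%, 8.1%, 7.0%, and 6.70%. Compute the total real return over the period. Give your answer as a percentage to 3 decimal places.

16.110%

Cumulative inflation factor: 1.051 × 1.081 × 1.070 × 1.0670 ≈ 1.29711.
Nominal growth factor: 1.50607. Real growth factor = 1.50607 / 1.29711 ≈ 1.16110.
Total real return ≈ 16.1098%.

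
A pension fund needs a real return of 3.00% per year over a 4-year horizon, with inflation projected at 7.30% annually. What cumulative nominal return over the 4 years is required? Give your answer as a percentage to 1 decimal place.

Required annual nominal rate: (1+3.00%)(1+7.30%) − 1 = 10.519%.
Cumulative over 4 years: (1 + 0.10519)^4 − 1 ≈ 0.49193.

49.2%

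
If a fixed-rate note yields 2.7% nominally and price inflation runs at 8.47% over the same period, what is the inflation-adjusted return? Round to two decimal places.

-5.32%

Real return via the Fisher equation: (1 + 2.7%)/(1 + 8.47%) − 1 = 1.027/1.0847 − 1 ≈ -0.05319.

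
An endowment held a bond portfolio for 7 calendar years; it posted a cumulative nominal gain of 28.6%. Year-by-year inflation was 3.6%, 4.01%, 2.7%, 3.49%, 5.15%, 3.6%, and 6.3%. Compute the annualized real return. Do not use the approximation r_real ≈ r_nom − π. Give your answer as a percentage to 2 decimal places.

Cumulative inflation factor: 1.036 × 1.0401 × 1.027 × 1.0349 × 1.0515 × 1.036 × 1.063 ≈ 1.32619.
Nominal growth factor: 1.28600. Real growth factor = 1.28600 / 1.32619 ≈ 0.96969.
Annualized: 0.96969^(1/7) − 1 ≈ -0.00439.

-0.44%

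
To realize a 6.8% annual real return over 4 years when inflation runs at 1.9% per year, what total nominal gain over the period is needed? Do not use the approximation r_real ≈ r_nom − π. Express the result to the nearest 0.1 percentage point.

Required annual nominal rate: (1+6.8%)(1+1.9%) − 1 = 8.8292%.
Cumulative over 4 years: (1 + 0.088292)^4 − 1 ≈ 0.40275.

40.3%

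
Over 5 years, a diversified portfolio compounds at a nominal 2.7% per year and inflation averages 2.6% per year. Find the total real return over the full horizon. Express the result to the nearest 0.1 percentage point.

The annual real rate is (1+2.7%)/(1+2.6%) − 1 = 0.0975%.
Compounded over 5 years: (1 + 0.000975)^5 − 1 ≈ 0.00488.

0.5%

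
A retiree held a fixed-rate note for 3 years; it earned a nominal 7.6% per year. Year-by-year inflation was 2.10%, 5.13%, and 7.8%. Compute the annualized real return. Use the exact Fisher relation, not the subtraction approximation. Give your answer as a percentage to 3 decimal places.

Cumulative inflation factor: 1.0210 × 1.0513 × 1.078 ≈ 1.15710.
Nominal growth factor: 1.24577. Real growth factor = 1.24577 / 1.15710 ≈ 1.07663.
Annualized: 1.07663^(1/3) − 1 ≈ 0.02492.

2.492%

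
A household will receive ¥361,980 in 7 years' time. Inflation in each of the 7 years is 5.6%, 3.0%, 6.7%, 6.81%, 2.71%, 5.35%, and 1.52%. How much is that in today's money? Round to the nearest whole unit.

Price-level factor over 7 years: 1.056 × 1.030 × 1.067 × 1.0681 × 1.0271 × 1.0535 × 1.0152 ≈ 1.3616840664.
Purchasing power today: ¥361,980 divided by that factor.

¥265,833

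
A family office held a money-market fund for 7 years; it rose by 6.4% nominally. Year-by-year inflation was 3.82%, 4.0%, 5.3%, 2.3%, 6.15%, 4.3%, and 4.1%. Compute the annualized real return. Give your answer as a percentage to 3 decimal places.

-3.246%

Cumulative inflation factor: 1.0382 × 1.040 × 1.053 × 1.023 × 1.0615 × 1.043 × 1.041 ≈ 1.34052.
Nominal growth factor: 1.06400. Real growth factor = 1.06400 / 1.34052 ≈ 0.79372.
Annualized: 0.79372^(1/7) − 1 ≈ -0.03246.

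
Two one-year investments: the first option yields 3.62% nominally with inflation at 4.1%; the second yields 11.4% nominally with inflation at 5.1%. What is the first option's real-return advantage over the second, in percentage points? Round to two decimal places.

-6.46

The first option real return: 1.0362/1.041 − 1 = -0.461%.
The second real return: 1.114/1.051 − 1 = 5.994%.
Difference: -0.461 − 5.994 = -6.455 pp.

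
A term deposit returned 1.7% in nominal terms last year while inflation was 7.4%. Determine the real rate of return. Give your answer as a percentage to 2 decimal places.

Real return via the Fisher equation: (1 + 1.7%)/(1 + 7.4%) − 1 = 1.017/1.074 − 1 ≈ -0.05307.

-5.31%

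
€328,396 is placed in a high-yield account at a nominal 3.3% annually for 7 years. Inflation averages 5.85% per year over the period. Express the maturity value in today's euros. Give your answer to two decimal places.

Nominal value at maturity: €328,396 × (1 + 3.3%)^7 ≈ €412,192.52.
Price-level factor over 7 years: (1 + 5.85%)^7 ≈ 1.4887988906.
The maturity value deflated by that factor is the answer in today's purchasing power.

€276,862.46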